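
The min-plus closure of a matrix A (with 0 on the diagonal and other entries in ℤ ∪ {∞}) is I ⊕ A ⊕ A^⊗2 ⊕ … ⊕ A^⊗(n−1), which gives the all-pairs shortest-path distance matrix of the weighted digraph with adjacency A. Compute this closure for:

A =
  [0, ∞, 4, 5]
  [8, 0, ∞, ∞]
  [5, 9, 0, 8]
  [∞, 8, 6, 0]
Closure =
  [0, 13, 4, 5]
  [8, 0, 12, 13]
  [5, 9, 0, 8]
  [11, 8, 6, 0]

This is the Floyd-Warshall all-pairs shortest-path computation. For each intermediate vertex k = 0, 1, …, 3, update dist[i][j] ← min(dist[i][j], dist[i][k] + dist[k][j]). The final matrix gives, for each (i, j), the minimum total weight of any directed path from i to j (possibly empty when i = j).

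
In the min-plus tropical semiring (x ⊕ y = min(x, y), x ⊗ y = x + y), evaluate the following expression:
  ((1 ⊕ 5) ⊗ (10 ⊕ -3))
((1 ⊕ 5) ⊗ (10 ⊕ -3)) = -2

Expand innermost to outermost. Recall ⊕ takes the minimum of its arguments and ⊗ takes their sum. Working out the expression ((1 ⊕ 5) ⊗ (10 ⊕ -3)) gives -2.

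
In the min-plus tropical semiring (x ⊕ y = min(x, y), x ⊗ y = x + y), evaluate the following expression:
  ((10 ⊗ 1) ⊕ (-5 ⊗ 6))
((10 ⊗ 1) ⊕ (-5 ⊗ 6)) = 1

Expand innermost to outermost. Recall ⊕ takes the minimum of its arguments and ⊗ takes their sum. Working out the expression ((10 ⊗ 1) ⊕ (-5 ⊗ 6)) gives 1.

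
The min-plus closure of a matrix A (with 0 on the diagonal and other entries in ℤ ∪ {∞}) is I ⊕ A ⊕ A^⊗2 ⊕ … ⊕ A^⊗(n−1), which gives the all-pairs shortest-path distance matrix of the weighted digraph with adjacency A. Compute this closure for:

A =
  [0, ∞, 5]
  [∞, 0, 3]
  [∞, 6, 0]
Closure =
  [0, 11, 5]
  [∞, 0, 3]
  [∞, 6, 0]

This is the Floyd-Warshall all-pairs shortest-path computation. For each intermediate vertex k = 0, 1, …, 2, update dist[i][j] ← min(dist[i][j], dist[i][k] + dist[k][j]). The final matrix gives, for each (i, j), the minimum total weight of any directed path from i to j (possibly empty when i = j).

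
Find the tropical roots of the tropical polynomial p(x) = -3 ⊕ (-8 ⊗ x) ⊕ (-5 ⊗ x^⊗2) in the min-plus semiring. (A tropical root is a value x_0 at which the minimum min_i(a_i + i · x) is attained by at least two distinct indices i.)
Roots: {-3, 5}

Each tropical root is a break point of the lower envelope of the lines y = a_i + i · x (there are 3 lines, with slopes 0, 1, ..., 2). Only the lines that attain the minimum somewhere contribute to roots; other lines are dominated. Here the surviving (envelope) indices are i = 2, i = 1, i = 0.
Intersections between consecutive envelope lines give the roots: for adjacent envelope indices i < j the intersection is x = (a_i − a_j) / (j − i). Reading off the sorted break points: {-3, 5}.
Verification: at each break x_0, at least two indices attain the minimum of min_i(a_i + i · x_0).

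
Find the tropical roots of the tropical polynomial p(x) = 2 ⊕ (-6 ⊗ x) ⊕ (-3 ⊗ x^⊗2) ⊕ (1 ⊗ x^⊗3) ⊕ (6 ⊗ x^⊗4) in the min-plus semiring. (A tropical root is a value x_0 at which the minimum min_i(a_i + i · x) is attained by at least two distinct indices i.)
Roots: {-5, -4, -3, 8}

Each tropical root is a break point of the lower envelope of the lines y = a_i + i · x (there are 5 lines, with slopes 0, 1, ..., 4). Only the lines that attain the minimum somewhere contribute to roots; other lines are dominated. Here the surviving (envelope) indices are i = 4, i = 3, i = 2, i = 1, i = 0.
Intersections between consecutive envelope lines give the roots: for adjacent envelope indices i < j the intersection is x = (a_i − a_j) / (j − i). Reading off the sorted break points: {-5, -4, -3, 8}.
Verification: at each break x_0, at least two indices attain the minimum of min_i(a_i + i · x_0).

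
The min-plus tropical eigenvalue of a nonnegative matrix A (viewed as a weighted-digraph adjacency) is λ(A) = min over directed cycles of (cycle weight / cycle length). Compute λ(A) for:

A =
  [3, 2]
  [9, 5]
λ(A) = 3

Enumerate directed cycles and compute their means (weight / length). Sample:
  cycle 0 → 0: weight = 3, length = 1, mean = 3/1 ≈ 3.000
  cycle 1 → 1: weight = 5, length = 1, mean = 5/1 ≈ 5.000
  cycle 0 → 1 → 0: weight = 11, length = 2, mean = 11/2 ≈ 5.500
  cycle 1 → 0 → 1: weight = 11, length = 2, mean = 11/2 ≈ 5.500
Minimum mean = 3.000, attained e.g. along the cycle 0 → 0 with weight 3 and length 1. So λ(A) = 3/1 = 3.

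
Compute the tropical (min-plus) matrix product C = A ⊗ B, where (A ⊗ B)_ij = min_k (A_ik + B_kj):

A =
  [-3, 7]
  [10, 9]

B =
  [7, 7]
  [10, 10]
A ⊗ B =
  [4, 4]
  [17, 17]

Apply the min-plus product entry-by-entry:
  C[0][0] = min over k of (A[0][0] + B[0][0] = -3 + 7 = 4, A[0][1] + B[1][0] = 7 + 10 = 17) = 4 (attained at k = 0)
  C[0][1] = min over k of (A[0][0] + B[0][1] = -3 + 7 = 4, A[0][1] + B[1][1] = 7 + 10 = 17) = 4 (attained at k = 0)
  C[1][0] = min over k of (A[1][0] + B[0][0] = 10 + 7 = 17, A[1][1] + B[1][0] = 9 + 10 = 19) = 17 (attained at k = 0)
  C[1][1] = min over k of (A[1][0] + B[0][1] = 10 + 7 = 17, A[1][1] + B[1][1] = 9 + 10 = 19) = 17 (attained at k = 0)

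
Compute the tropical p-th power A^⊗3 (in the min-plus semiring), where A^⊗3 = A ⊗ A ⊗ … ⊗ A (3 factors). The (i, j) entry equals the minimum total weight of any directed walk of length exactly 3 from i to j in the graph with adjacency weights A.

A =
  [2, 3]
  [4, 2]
A^⊗3 =
  [6, 7]
  [8, 6]

Each entry (A^⊗3)_ij equals the minimum over all length-3 walks i = v_0 → v_1 → … → v_3 = j of Σ_t A[v_t][v_{t+1}]. For example, for (i, j) = (0, 1) we minimise over 4 possible intermediate vertex sequences; the minimum is 7, attained along the walk 0 → 0 → 0 → 1.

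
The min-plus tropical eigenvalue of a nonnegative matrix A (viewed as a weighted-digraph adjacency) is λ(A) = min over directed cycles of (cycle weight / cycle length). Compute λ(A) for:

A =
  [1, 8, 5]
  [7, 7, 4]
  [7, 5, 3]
λ(A) = 1

Enumerate directed cycles and compute their means (weight / length). Sample:
  cycle 0 → 0: weight = 1, length = 1, mean = 1/1 ≈ 1.000
  cycle 1 → 1: weight = 7, length = 1, mean = 7/1 ≈ 7.000
  cycle 2 → 2: weight = 3, length = 1, mean = 3/1 ≈ 3.000
  cycle 0 → 1 → 0: weight = 15, length = 2, mean = 15/2 ≈ 7.500
  cycle 0 → 2 → 0: weight = 12, length = 2, mean = 12/2 ≈ 6.000
  cycle 1 → 0 → 1: weight = 15, length = 2, mean = 15/2 ≈ 7.500
Minimum mean = 1.000, attained e.g. along the cycle 0 → 0 with weight 1 and length 1. So λ(A) = 1/1 = 1.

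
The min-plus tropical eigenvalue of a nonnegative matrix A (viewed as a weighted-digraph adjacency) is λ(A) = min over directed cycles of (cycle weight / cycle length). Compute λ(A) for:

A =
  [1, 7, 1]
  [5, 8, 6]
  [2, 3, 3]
λ(A) = 1

Enumerate directed cycles and compute their means (weight / length). Sample:
  cycle 0 → 0: weight = 1, length = 1, mean = 1/1 ≈ 1.000
  cycle 1 → 1: weight = 8, length = 1, mean = 8/1 ≈ 8.000
  cycle 2 → 2: weight = 3, length = 1, mean = 3/1 ≈ 3.000
  cycle 0 → 1 → 0: weight = 12, length = 2, mean = 12/2 ≈ 6.000
  cycle 0 → 2 → 0: weight = 3, length = 2, mean = 3/2 ≈ 1.500
  cycle 1 → 0 → 1: weight = 12, length = 2, mean = 12/2 ≈ 6.000
Minimum mean = 1.000, attained e.g. along the cycle 0 → 0 with weight 1 and length 1. So λ(A) = 1/1 = 1.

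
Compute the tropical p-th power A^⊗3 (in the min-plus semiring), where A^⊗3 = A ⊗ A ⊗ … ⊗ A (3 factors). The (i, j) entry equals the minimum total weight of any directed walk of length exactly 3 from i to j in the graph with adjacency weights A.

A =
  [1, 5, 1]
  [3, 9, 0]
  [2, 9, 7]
A^⊗3 =
  [3, 7, 3]
  [3, 7, 3]
  [4, 8, 4]

Each entry (A^⊗3)_ij equals the minimum over all length-3 walks i = v_0 → v_1 → … → v_3 = j of Σ_t A[v_t][v_{t+1}]. For example, for (i, j) = (0, 2) we minimise over 9 possible intermediate vertex sequences; the minimum is 3, attained along the walk 0 → 0 → 0 → 2.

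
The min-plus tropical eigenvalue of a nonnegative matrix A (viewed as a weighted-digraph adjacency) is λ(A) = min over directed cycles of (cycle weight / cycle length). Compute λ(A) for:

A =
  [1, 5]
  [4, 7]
λ(A) = 1

Enumerate directed cycles and compute their means (weight / length). Sample:
  cycle 0 → 0: weight = 1, length = 1, mean = 1/1 ≈ 1.000
  cycle 1 → 1: weight = 7, length = 1, mean = 7/1 ≈ 7.000
  cycle 0 → 1 → 0: weight = 9, length = 2, mean = 9/2 ≈ 4.500
  cycle 1 → 0 → 1: weight = 9, length = 2, mean = 9/2 ≈ 4.500
Minimum mean = 1.000, attained e.g. along the cycle 0 → 0 with weight 1 and length 1. So λ(A) = 1/1 = 1.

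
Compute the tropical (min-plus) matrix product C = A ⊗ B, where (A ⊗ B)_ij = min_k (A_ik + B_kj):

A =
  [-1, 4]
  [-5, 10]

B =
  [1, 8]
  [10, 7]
A ⊗ B =
  [0, 7]
  [-4, 3]

Apply the min-plus product entry-by-entry:
  C[0][0] = min over k of (A[0][0] + B[0][0] = -1 + 1 = 0, A[0][1] + B[1][0] = 4 + 10 = 14) = 0 (attained at k = 0)
  C[0][1] = min over k of (A[0][0] + B[0][1] = -1 + 8 = 7, A[0][1] + B[1][1] = 4 + 7 = 11) = 7 (attained at k = 0)
  C[1][0] = min over k of (A[1][0] + B[0][0] = -5 + 1 = -4, A[1][1] + B[1][0] = 10 + 10 = 20) = -4 (attained at k = 0)
  C[1][1] = min over k of (A[1][0] + B[0][1] = -5 + 8 = 3, A[1][1] + B[1][1] = 10 + 7 = 17) = 3 (attained at k = 0)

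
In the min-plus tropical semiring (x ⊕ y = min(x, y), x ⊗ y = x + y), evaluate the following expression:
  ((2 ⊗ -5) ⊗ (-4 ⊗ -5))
((2 ⊗ -5) ⊗ (-4 ⊗ -5)) = -12

Expand innermost to outermost. Recall ⊕ takes the minimum of its arguments and ⊗ takes their sum. Working out the expression ((2 ⊗ -5) ⊗ (-4 ⊗ -5)) gives -12.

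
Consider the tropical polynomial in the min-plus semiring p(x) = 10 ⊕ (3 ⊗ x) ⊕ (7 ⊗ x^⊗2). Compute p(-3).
p(-3) = 0

A tropical monomial a ⊗ x^⊗i evaluates to a + i · x. Evaluating each term at x = -3:
  Term 0 contributes 10 + 0 · -3 = 10
  Term 1 contributes 3 + 1 · -3 = 0
  Term 2 contributes 7 + 2 · -3 = 1
p(-3) = ⊕ of these = min[10, 0, 1] = 0.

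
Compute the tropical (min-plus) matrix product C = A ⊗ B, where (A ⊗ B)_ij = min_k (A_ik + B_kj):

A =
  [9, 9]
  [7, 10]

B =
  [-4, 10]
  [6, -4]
A ⊗ B =
  [5, 5]
  [3, 6]

Apply the min-plus product entry-by-entry:
  C[0][0] = min over k of (A[0][0] + B[0][0] = 9 + -4 = 5, A[0][1] + B[1][0] = 9 + 6 = 15) = 5 (attained at k = 0)
  C[0][1] = min over k of (A[0][0] + B[0][1] = 9 + 10 = 19, A[0][1] + B[1][1] = 9 + -4 = 5) = 5 (attained at k = 1)
  C[1][0] = min over k of (A[1][0] + B[0][0] = 7 + -4 = 3, A[1][1] + B[1][0] = 10 + 6 = 16) = 3 (attained at k = 0)
  C[1][1] = min over k of (A[1][0] + B[0][1] = 7 + 10 = 17, A[1][1] + B[1][1] = 10 + -4 = 6) = 6 (attained at k = 1)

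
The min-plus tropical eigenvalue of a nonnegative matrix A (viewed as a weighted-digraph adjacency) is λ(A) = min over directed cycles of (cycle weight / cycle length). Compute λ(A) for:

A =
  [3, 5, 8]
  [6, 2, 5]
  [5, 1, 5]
λ(A) = 2

Enumerate directed cycles and compute their means (weight / length). Sample:
  cycle 0 → 0: weight = 3, length = 1, mean = 3/1 ≈ 3.000
  cycle 1 → 1: weight = 2, length = 1, mean = 2/1 ≈ 2.000
  cycle 2 → 2: weight = 5, length = 1, mean = 5/1 ≈ 5.000
  cycle 0 → 1 → 0: weight = 11, length = 2, mean = 11/2 ≈ 5.500
  cycle 0 → 2 → 0: weight = 13, length = 2, mean = 13/2 ≈ 6.500
  cycle 1 → 0 → 1: weight = 11, length = 2, mean = 11/2 ≈ 5.500
Minimum mean = 2.000, attained e.g. along the cycle 1 → 1 with weight 2 and length 1. So λ(A) = 2/1 = 2.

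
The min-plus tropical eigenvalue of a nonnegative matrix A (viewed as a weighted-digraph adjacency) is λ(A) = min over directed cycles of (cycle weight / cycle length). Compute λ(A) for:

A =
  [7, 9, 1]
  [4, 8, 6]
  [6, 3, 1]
λ(A) = 1

Enumerate directed cycles and compute their means (weight / length). Sample:
  cycle 0 → 0: weight = 7, length = 1, mean = 7/1 ≈ 7.000
  cycle 1 → 1: weight = 8, length = 1, mean = 8/1 ≈ 8.000
  cycle 2 → 2: weight = 1, length = 1, mean = 1/1 ≈ 1.000
  cycle 0 → 1 → 0: weight = 13, length = 2, mean = 13/2 ≈ 6.500
  cycle 0 → 2 → 0: weight = 7, length = 2, mean = 7/2 ≈ 3.500
  cycle 1 → 0 → 1: weight = 13, length = 2, mean = 13/2 ≈ 6.500
Minimum mean = 1.000, attained e.g. along the cycle 2 → 2 with weight 1 and length 1. So λ(A) = 1/1 = 1.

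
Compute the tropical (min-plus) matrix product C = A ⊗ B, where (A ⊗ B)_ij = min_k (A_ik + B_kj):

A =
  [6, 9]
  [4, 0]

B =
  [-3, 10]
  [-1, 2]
A ⊗ B =
  [3, 11]
  [-1, 2]

Apply the min-plus product entry-by-entry:
  C[0][0] = min over k of (A[0][0] + B[0][0] = 6 + -3 = 3, A[0][1] + B[1][0] = 9 + -1 = 8) = 3 (attained at k = 0)
  C[0][1] = min over k of (A[0][0] + B[0][1] = 6 + 10 = 16, A[0][1] + B[1][1] = 9 + 2 = 11) = 11 (attained at k = 1)
  C[1][0] = min over k of (A[1][0] + B[0][0] = 4 + -3 = 1, A[1][1] + B[1][0] = 0 + -1 = -1) = -1 (attained at k = 1)
  C[1][1] = min over k of (A[1][0] + B[0][1] = 4 + 10 = 14, A[1][1] + B[1][1] = 0 + 2 = 2) = 2 (attained at k = 1)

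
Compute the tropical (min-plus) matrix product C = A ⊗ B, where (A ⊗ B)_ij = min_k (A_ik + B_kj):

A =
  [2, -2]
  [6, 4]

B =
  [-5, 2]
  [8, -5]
A ⊗ B =
  [-3, -7]
  [1, -1]

Apply the min-plus product entry-by-entry:
  C[0][0] = min over k of (A[0][0] + B[0][0] = 2 + -5 = -3, A[0][1] + B[1][0] = -2 + 8 = 6) = -3 (attained at k = 0)
  C[0][1] = min over k of (A[0][0] + B[0][1] = 2 + 2 = 4, A[0][1] + B[1][1] = -2 + -5 = -7) = -7 (attained at k = 1)
  C[1][0] = min over k of (A[1][0] + B[0][0] = 6 + -5 = 1, A[1][1] + B[1][0] = 4 + 8 = 12) = 1 (attained at k = 0)
  C[1][1] = min over k of (A[1][0] + B[0][1] = 6 + 2 = 8, A[1][1] + B[1][1] = 4 + -5 = -1) = -1 (attained at k = 1)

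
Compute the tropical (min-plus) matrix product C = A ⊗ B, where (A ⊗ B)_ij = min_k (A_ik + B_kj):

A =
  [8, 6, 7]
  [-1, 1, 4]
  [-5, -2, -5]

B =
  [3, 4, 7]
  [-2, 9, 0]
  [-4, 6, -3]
A ⊗ B =
  [3, 12, 4]
  [-1, 3, 1]
  [-9, -1, -8]

Apply the min-plus product entry-by-entry:
  C[0][0] = min over k of (A[0][0] + B[0][0] = 8 + 3 = 11, A[0][1] + B[1][0] = 6 + -2 = 4, A[0][2] + B[2][0] = 7 + -4 = 3) = 3 (attained at k = 2)
  C[0][1] = min over k of (A[0][0] + B[0][1] = 8 + 4 = 12, A[0][1] + B[1][1] = 6 + 9 = 15, A[0][2] + B[2][1] = 7 + 6 = 13) = 12 (attained at k = 0)
  C[0][2] = min over k of (A[0][0] + B[0][2] = 8 + 7 = 15, A[0][1] + B[1][2] = 6 + 0 = 6, A[0][2] + B[2][2] = 7 + -3 = 4) = 4 (attained at k = 2)
  C[1][0] = min over k of (A[1][0] + B[0][0] = -1 + 3 = 2, A[1][1] + B[1][0] = 1 + -2 = -1, A[1][2] + B[2][0] = 4 + -4 = 0) = -1 (attained at k = 1)
  C[1][1] = min over k of (A[1][0] + B[0][1] = -1 + 4 = 3, A[1][1] + B[1][1] = 1 + 9 = 10, A[1][2] + B[2][1] = 4 + 6 = 10) = 3 (attained at k = 0)
  C[1][2] = min over k of (A[1][0] + B[0][2] = -1 + 7 = 6, A[1][1] + B[1][2] = 1 + 0 = 1, A[1][2] + B[2][2] = 4 + -3 = 1) = 1 (attained at k = 1)
  C[2][0] = min over k of (A[2][0] + B[0][0] = -5 + 3 = -2, A[2][1] + B[1][0] = -2 + -2 = -4, A[2][2] + B[2][0] = -5 + -4 = -9) = -9 (attained at k = 2)
  C[2][1] = min over k of (A[2][0] + B[0][1] = -5 + 4 = -1, A[2][1] + B[1][1] = -2 + 9 = 7, A[2][2] + B[2][1] = -5 + 6 = 1) = -1 (attained at k = 0)
  C[2][2] = min over k of (A[2][0] + B[0][2] = -5 + 7 = 2, A[2][1] + B[1][2] = -2 + 0 = -2, A[2][2] + B[2][2] = -5 + -3 = -8) = -8 (attained at k = 2)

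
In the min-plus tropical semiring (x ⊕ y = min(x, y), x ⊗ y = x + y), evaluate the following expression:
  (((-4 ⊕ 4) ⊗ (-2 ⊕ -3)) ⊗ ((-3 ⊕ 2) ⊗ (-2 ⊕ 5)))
(((-4 ⊕ 4) ⊗ (-2 ⊕ -3)) ⊗ ((-3 ⊕ 2) ⊗ (-2 ⊕ 5))) = -12

Expand innermost to outermost. Recall ⊕ takes the minimum of its arguments and ⊗ takes their sum. Working out the expression (((-4 ⊕ 4) ⊗ (-2 ⊕ -3)) ⊗ ((-3 ⊕ 2) ⊗ (-2 ⊕ 5))) gives -12.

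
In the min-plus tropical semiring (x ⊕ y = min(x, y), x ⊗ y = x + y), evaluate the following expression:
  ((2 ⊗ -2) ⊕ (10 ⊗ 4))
((2 ⊗ -2) ⊕ (10 ⊗ 4)) = 0

Expand innermost to outermost. Recall ⊕ takes the minimum of its arguments and ⊗ takes their sum. Working out the expression ((2 ⊗ -2) ⊕ (10 ⊗ 4)) gives 0.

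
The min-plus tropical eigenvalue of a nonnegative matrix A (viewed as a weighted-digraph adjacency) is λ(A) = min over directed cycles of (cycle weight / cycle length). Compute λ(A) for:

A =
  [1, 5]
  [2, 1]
λ(A) = 1

Enumerate directed cycles and compute their means (weight / length). Sample:
  cycle 0 → 0: weight = 1, length = 1, mean = 1/1 ≈ 1.000
  cycle 1 → 1: weight = 1, length = 1, mean = 1/1 ≈ 1.000
  cycle 0 → 1 → 0: weight = 7, length = 2, mean = 7/2 ≈ 3.500
  cycle 1 → 0 → 1: weight = 7, length = 2, mean = 7/2 ≈ 3.500
Minimum mean = 1.000, attained e.g. along the cycle 0 → 0 with weight 1 and length 1. So λ(A) = 1/1 = 1.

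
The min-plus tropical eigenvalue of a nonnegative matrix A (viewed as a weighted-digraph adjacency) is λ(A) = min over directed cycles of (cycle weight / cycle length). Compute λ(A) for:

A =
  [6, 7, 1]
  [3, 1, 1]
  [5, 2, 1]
λ(A) = 1

Enumerate directed cycles and compute their means (weight / length). Sample:
  cycle 0 → 0: weight = 6, length = 1, mean = 6/1 ≈ 6.000
  cycle 1 → 1: weight = 1, length = 1, mean = 1/1 ≈ 1.000
  cycle 2 → 2: weight = 1, length = 1, mean = 1/1 ≈ 1.000
  cycle 0 → 1 → 0: weight = 10, length = 2, mean = 10/2 ≈ 5.000
  cycle 0 → 2 → 0: weight = 6, length = 2, mean = 6/2 ≈ 3.000
  cycle 1 → 0 → 1: weight = 10, length = 2, mean = 10/2 ≈ 5.000
Minimum mean = 1.000, attained e.g. along the cycle 1 → 1 with weight 1 and length 1. So λ(A) = 1/1 = 1.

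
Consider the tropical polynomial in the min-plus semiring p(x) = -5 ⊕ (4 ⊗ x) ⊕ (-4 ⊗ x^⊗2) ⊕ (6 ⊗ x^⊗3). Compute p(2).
p(2) = -5

A tropical monomial a ⊗ x^⊗i evaluates to a + i · x. Evaluating each term at x = 2:
  Term 0 contributes -5 + 0 · 2 = -5
  Term 1 contributes 4 + 1 · 2 = 6
  Term 2 contributes -4 + 2 · 2 = 0
  Term 3 contributes 6 + 3 · 2 = 12
p(2) = ⊕ of these = min[-5, 6, 0, 12] = -5.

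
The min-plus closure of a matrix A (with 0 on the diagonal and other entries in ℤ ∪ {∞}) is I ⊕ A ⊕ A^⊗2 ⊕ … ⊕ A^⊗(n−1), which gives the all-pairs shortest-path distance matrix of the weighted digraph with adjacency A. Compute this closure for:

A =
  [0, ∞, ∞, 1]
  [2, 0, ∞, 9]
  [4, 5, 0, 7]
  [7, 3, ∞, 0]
Closure =
  [0, 4, ∞, 1]
  [2, 0, ∞, 3]
  [4, 5, 0, 5]
  [5, 3, ∞, 0]

This is the Floyd-Warshall all-pairs shortest-path computation. For each intermediate vertex k = 0, 1, …, 3, update dist[i][j] ← min(dist[i][j], dist[i][k] + dist[k][j]). The final matrix gives, for each (i, j), the minimum total weight of any directed path from i to j (possibly empty when i = j).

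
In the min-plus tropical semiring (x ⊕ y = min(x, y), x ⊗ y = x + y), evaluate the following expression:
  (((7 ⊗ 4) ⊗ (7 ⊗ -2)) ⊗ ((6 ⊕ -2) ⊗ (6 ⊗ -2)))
(((7 ⊗ 4) ⊗ (7 ⊗ -2)) ⊗ ((6 ⊕ -2) ⊗ (6 ⊗ -2))) = 18

Expand innermost to outermost. Recall ⊕ takes the minimum of its arguments and ⊗ takes their sum. Working out the expression (((7 ⊗ 4) ⊗ (7 ⊗ -2)) ⊗ ((6 ⊕ -2) ⊗ (6 ⊗ -2))) gives 18.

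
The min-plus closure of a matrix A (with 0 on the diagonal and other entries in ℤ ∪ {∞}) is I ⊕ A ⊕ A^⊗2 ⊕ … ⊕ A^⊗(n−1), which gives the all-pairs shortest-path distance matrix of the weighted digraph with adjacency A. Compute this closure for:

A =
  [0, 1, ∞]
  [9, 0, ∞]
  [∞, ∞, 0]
Closure =
  [0, 1, ∞]
  [9, 0, ∞]
  [∞, ∞, 0]

This is the Floyd-Warshall all-pairs shortest-path computation. For each intermediate vertex k = 0, 1, …, 2, update dist[i][j] ← min(dist[i][j], dist[i][k] + dist[k][j]). The final matrix gives, for each (i, j), the minimum total weight of any directed path from i to j (possibly empty when i = j).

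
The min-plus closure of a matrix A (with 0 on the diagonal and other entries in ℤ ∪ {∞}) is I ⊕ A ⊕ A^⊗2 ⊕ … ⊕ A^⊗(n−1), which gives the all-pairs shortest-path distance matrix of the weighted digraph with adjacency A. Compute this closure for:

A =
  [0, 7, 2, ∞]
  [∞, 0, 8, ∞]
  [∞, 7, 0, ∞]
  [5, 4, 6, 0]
Closure =
  [0, 7, 2, ∞]
  [∞, 0, 8, ∞]
  [∞, 7, 0, ∞]
  [5, 4, 6, 0]

This is the Floyd-Warshall all-pairs shortest-path computation. For each intermediate vertex k = 0, 1, …, 3, update dist[i][j] ← min(dist[i][j], dist[i][k] + dist[k][j]). The final matrix gives, for each (i, j), the minimum total weight of any directed path from i to j (possibly empty when i = j).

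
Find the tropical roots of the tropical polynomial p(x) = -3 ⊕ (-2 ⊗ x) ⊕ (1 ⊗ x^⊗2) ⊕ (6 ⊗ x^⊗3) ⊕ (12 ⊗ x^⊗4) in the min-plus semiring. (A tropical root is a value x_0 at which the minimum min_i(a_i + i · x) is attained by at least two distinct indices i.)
Roots: {-6, -5, -3, -1}

Each tropical root is a break point of the lower envelope of the lines y = a_i + i · x (there are 5 lines, with slopes 0, 1, ..., 4). Only the lines that attain the minimum somewhere contribute to roots; other lines are dominated. Here the surviving (envelope) indices are i = 4, i = 3, i = 2, i = 1, i = 0.
Intersections between consecutive envelope lines give the roots: for adjacent envelope indices i < j the intersection is x = (a_i − a_j) / (j − i). Reading off the sorted break points: {-6, -5, -3, -1}.
Verification: at each break x_0, at least two indices attain the minimum of min_i(a_i + i · x_0).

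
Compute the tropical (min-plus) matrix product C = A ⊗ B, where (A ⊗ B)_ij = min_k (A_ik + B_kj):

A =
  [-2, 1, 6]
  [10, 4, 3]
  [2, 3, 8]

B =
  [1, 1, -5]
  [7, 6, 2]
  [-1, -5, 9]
A ⊗ B =
  [-1, -1, -7]
  [2, -2, 5]
  [3, 3, -3]

Apply the min-plus product entry-by-entry:
  C[0][0] = min over k of (A[0][0] + B[0][0] = -2 + 1 = -1, A[0][1] + B[1][0] = 1 + 7 = 8, A[0][2] + B[2][0] = 6 + -1 = 5) = -1 (attained at k = 0)
  C[0][1] = min over k of (A[0][0] + B[0][1] = -2 + 1 = -1, A[0][1] + B[1][1] = 1 + 6 = 7, A[0][2] + B[2][1] = 6 + -5 = 1) = -1 (attained at k = 0)
  C[0][2] = min over k of (A[0][0] + B[0][2] = -2 + -5 = -7, A[0][1] + B[1][2] = 1 + 2 = 3, A[0][2] + B[2][2] = 6 + 9 = 15) = -7 (attained at k = 0)
  C[1][0] = min over k of (A[1][0] + B[0][0] = 10 + 1 = 11, A[1][1] + B[1][0] = 4 + 7 = 11, A[1][2] + B[2][0] = 3 + -1 = 2) = 2 (attained at k = 2)
  C[1][1] = min over k of (A[1][0] + B[0][1] = 10 + 1 = 11, A[1][1] + B[1][1] = 4 + 6 = 10, A[1][2] + B[2][1] = 3 + -5 = -2) = -2 (attained at k = 2)
  C[1][2] = min over k of (A[1][0] + B[0][2] = 10 + -5 = 5, A[1][1] + B[1][2] = 4 + 2 = 6, A[1][2] + B[2][2] = 3 + 9 = 12) = 5 (attained at k = 0)
  C[2][0] = min over k of (A[2][0] + B[0][0] = 2 + 1 = 3, A[2][1] + B[1][0] = 3 + 7 = 10, A[2][2] + B[2][0] = 8 + -1 = 7) = 3 (attained at k = 0)
  C[2][1] = min over k of (A[2][0] + B[0][1] = 2 + 1 = 3, A[2][1] + B[1][1] = 3 + 6 = 9, A[2][2] + B[2][1] = 8 + -5 = 3) = 3 (attained at k = 0)
  C[2][2] = min over k of (A[2][0] + B[0][2] = 2 + -5 = -3, A[2][1] + B[1][2] = 3 + 2 = 5, A[2][2] + B[2][2] = 8 + 9 = 17) = -3 (attained at k = 0)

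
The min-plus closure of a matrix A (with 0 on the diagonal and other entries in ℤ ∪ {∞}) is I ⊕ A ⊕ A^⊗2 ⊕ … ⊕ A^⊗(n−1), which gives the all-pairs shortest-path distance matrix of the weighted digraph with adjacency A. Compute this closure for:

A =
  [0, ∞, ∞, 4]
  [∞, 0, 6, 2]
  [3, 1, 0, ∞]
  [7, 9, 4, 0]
Closure =
  [0, 9, 8, 4]
  [9, 0, 6, 2]
  [3, 1, 0, 3]
  [7, 5, 4, 0]

This is the Floyd-Warshall all-pairs shortest-path computation. For each intermediate vertex k = 0, 1, …, 3, update dist[i][j] ← min(dist[i][j], dist[i][k] + dist[k][j]). The final matrix gives, for each (i, j), the minimum total weight of any directed path from i to j (possibly empty when i = j).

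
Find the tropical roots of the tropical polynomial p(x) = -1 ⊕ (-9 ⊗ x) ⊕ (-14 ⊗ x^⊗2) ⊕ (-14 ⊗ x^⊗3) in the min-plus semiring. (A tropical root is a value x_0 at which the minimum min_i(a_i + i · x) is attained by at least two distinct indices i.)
Roots: {0, 5, 8}

Each tropical root is a break point of the lower envelope of the lines y = a_i + i · x (there are 4 lines, with slopes 0, 1, ..., 3). Only the lines that attain the minimum somewhere contribute to roots; other lines are dominated. Here the surviving (envelope) indices are i = 3, i = 2, i = 1, i = 0.
Intersections between consecutive envelope lines give the roots: for adjacent envelope indices i < j the intersection is x = (a_i − a_j) / (j − i). Reading off the sorted break points: {0, 5, 8}.
Verification: at each break x_0, at least two indices attain the minimum of min_i(a_i + i · x_0).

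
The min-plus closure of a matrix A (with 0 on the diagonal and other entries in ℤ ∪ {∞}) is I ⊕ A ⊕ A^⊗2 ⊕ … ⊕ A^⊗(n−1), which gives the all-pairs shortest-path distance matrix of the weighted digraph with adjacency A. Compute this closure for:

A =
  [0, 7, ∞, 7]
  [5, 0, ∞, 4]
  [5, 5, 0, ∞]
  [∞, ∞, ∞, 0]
Closure =
  [0, 7, ∞, 7]
  [5, 0, ∞, 4]
  [5, 5, 0, 9]
  [∞, ∞, ∞, 0]

This is the Floyd-Warshall all-pairs shortest-path computation. For each intermediate vertex k = 0, 1, …, 3, update dist[i][j] ← min(dist[i][j], dist[i][k] + dist[k][j]). The final matrix gives, for each (i, j), the minimum total weight of any directed path from i to j (possibly empty when i = j).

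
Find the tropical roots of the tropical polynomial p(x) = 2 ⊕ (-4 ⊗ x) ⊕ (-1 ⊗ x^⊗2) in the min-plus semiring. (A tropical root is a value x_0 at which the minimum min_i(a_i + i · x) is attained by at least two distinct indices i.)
Roots: {-3, 6}

Each tropical root is a break point of the lower envelope of the lines y = a_i + i · x (there are 3 lines, with slopes 0, 1, ..., 2). Only the lines that attain the minimum somewhere contribute to roots; other lines are dominated. Here the surviving (envelope) indices are i = 2, i = 1, i = 0.
Intersections between consecutive envelope lines give the roots: for adjacent envelope indices i < j the intersection is x = (a_i − a_j) / (j − i). Reading off the sorted break points: {-3, 6}.
Verification: at each break x_0, at least two indices attain the minimum of min_i(a_i + i · x_0).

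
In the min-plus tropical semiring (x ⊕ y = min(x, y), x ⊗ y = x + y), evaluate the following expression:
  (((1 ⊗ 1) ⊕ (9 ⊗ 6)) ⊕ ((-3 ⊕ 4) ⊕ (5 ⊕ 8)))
(((1 ⊗ 1) ⊕ (9 ⊗ 6)) ⊕ ((-3 ⊕ 4) ⊕ (5 ⊕ 8))) = -3

Expand innermost to outermost. Recall ⊕ takes the minimum of its arguments and ⊗ takes their sum. Working out the expression (((1 ⊗ 1) ⊕ (9 ⊗ 6)) ⊕ ((-3 ⊕ 4) ⊕ (5 ⊕ 8))) gives -3.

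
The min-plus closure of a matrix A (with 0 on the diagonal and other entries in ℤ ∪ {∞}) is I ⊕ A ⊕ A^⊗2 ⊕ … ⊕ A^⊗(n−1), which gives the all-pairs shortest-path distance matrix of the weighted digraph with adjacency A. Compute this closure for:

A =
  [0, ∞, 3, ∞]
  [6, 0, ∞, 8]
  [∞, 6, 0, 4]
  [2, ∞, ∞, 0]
Closure =
  [0, 9, 3, 7]
  [6, 0, 9, 8]
  [6, 6, 0, 4]
  [2, 11, 5, 0]

This is the Floyd-Warshall all-pairs shortest-path computation. For each intermediate vertex k = 0, 1, …, 3, update dist[i][j] ← min(dist[i][j], dist[i][k] + dist[k][j]). The final matrix gives, for each (i, j), the minimum total weight of any directed path from i to j (possibly empty when i = j).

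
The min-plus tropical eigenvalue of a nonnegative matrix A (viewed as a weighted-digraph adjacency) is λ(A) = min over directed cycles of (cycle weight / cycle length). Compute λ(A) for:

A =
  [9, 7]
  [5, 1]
λ(A) = 1

Enumerate directed cycles and compute their means (weight / length). Sample:
  cycle 0 → 0: weight = 9, length = 1, mean = 9/1 ≈ 9.000
  cycle 1 → 1: weight = 1, length = 1, mean = 1/1 ≈ 1.000
  cycle 0 → 1 → 0: weight = 12, length = 2, mean = 12/2 ≈ 6.000
  cycle 1 → 0 → 1: weight = 12, length = 2, mean = 12/2 ≈ 6.000
Minimum mean = 1.000, attained e.g. along the cycle 1 → 1 with weight 1 and length 1. So λ(A) = 1/1 = 1.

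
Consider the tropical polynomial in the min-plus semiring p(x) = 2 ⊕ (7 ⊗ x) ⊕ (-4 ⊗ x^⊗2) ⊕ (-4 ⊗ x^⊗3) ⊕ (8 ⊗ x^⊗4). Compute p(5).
p(5) = 2

A tropical monomial a ⊗ x^⊗i evaluates to a + i · x. Evaluating each term at x = 5:
  Term 0 contributes 2 + 0 · 5 = 2
  Term 1 contributes 7 + 1 · 5 = 12
  Term 2 contributes -4 + 2 · 5 = 6
  Term 3 contributes -4 + 3 · 5 = 11
  Term 4 contributes 8 + 4 · 5 = 28
p(5) = ⊕ of these = min[2, 12, 6, 11, 28] = 2.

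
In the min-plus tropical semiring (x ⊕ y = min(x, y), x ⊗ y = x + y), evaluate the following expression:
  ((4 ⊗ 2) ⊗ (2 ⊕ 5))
((4 ⊗ 2) ⊗ (2 ⊕ 5)) = 8

Expand innermost to outermost. Recall ⊕ takes the minimum of its arguments and ⊗ takes their sum. Working out the expression ((4 ⊗ 2) ⊗ (2 ⊕ 5)) gives 8.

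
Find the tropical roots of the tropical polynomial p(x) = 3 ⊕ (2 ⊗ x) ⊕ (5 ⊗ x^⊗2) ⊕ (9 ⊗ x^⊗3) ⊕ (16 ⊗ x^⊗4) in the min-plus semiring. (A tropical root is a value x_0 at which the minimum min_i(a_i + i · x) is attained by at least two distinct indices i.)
Roots: {-7, -4, -3, 1}

Each tropical root is a break point of the lower envelope of the lines y = a_i + i · x (there are 5 lines, with slopes 0, 1, ..., 4). Only the lines that attain the minimum somewhere contribute to roots; other lines are dominated. Here the surviving (envelope) indices are i = 4, i = 3, i = 2, i = 1, i = 0.
Intersections between consecutive envelope lines give the roots: for adjacent envelope indices i < j the intersection is x = (a_i − a_j) / (j − i). Reading off the sorted break points: {-7, -4, -3, 1}.
Verification: at each break x_0, at least two indices attain the minimum of min_i(a_i + i · x_0).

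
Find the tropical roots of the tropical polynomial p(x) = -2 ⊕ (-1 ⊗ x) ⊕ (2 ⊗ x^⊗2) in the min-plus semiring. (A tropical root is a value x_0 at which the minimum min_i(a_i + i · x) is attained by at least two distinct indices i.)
Roots: {-3, -1}

Each tropical root is a break point of the lower envelope of the lines y = a_i + i · x (there are 3 lines, with slopes 0, 1, ..., 2). Only the lines that attain the minimum somewhere contribute to roots; other lines are dominated. Here the surviving (envelope) indices are i = 2, i = 1, i = 0.
Intersections between consecutive envelope lines give the roots: for adjacent envelope indices i < j the intersection is x = (a_i − a_j) / (j − i). Reading off the sorted break points: {-3, -1}.
Verification: at each break x_0, at least two indices attain the minimum of min_i(a_i + i · x_0).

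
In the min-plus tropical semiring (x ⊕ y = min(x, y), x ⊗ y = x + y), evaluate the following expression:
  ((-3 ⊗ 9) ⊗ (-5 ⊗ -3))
((-3 ⊗ 9) ⊗ (-5 ⊗ -3)) = -2

Expand innermost to outermost. Recall ⊕ takes the minimum of its arguments and ⊗ takes their sum. Working out the expression ((-3 ⊗ 9) ⊗ (-5 ⊗ -3)) gives -2.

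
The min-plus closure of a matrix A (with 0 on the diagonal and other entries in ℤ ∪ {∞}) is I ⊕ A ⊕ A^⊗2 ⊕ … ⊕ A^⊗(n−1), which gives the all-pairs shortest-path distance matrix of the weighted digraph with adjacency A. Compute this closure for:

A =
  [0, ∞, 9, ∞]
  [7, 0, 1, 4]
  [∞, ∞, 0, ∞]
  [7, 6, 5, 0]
Closure =
  [0, ∞, 9, ∞]
  [7, 0, 1, 4]
  [∞, ∞, 0, ∞]
  [7, 6, 5, 0]

This is the Floyd-Warshall all-pairs shortest-path computation. For each intermediate vertex k = 0, 1, …, 3, update dist[i][j] ← min(dist[i][j], dist[i][k] + dist[k][j]). The final matrix gives, for each (i, j), the minimum total weight of any directed path from i to j (possibly empty when i = j).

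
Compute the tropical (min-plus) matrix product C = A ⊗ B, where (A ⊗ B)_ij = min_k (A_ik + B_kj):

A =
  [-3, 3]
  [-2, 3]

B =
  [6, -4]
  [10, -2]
A ⊗ B =
  [3, -7]
  [4, -6]

Apply the min-plus product entry-by-entry:
  C[0][0] = min over k of (A[0][0] + B[0][0] = -3 + 6 = 3, A[0][1] + B[1][0] = 3 + 10 = 13) = 3 (attained at k = 0)
  C[0][1] = min over k of (A[0][0] + B[0][1] = -3 + -4 = -7, A[0][1] + B[1][1] = 3 + -2 = 1) = -7 (attained at k = 0)
  C[1][0] = min over k of (A[1][0] + B[0][0] = -2 + 6 = 4, A[1][1] + B[1][0] = 3 + 10 = 13) = 4 (attained at k = 0)
  C[1][1] = min over k of (A[1][0] + B[0][1] = -2 + -4 = -6, A[1][1] + B[1][1] = 3 + -2 = 1) = -6 (attained at k = 0)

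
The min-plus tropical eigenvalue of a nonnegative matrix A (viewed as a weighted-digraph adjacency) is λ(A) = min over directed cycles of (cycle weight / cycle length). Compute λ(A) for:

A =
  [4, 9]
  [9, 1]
λ(A) = 1

Enumerate directed cycles and compute their means (weight / length). Sample:
  cycle 0 → 0: weight = 4, length = 1, mean = 4/1 ≈ 4.000
  cycle 1 → 1: weight = 1, length = 1, mean = 1/1 ≈ 1.000
  cycle 0 → 1 → 0: weight = 18, length = 2, mean = 18/2 ≈ 9.000
  cycle 1 → 0 → 1: weight = 18, length = 2, mean = 18/2 ≈ 9.000
Minimum mean = 1.000, attained e.g. along the cycle 1 → 1 with weight 1 and length 1. So λ(A) = 1/1 = 1.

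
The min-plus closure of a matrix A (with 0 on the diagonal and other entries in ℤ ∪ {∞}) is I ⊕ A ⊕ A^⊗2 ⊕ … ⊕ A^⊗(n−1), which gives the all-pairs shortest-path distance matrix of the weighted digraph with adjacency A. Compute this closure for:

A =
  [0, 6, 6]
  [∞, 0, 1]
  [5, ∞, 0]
Closure =
  [0, 6, 6]
  [6, 0, 1]
  [5, 11, 0]

This is the Floyd-Warshall all-pairs shortest-path computation. For each intermediate vertex k = 0, 1, …, 2, update dist[i][j] ← min(dist[i][j], dist[i][k] + dist[k][j]). The final matrix gives, for each (i, j), the minimum total weight of any directed path from i to j (possibly empty when i = j).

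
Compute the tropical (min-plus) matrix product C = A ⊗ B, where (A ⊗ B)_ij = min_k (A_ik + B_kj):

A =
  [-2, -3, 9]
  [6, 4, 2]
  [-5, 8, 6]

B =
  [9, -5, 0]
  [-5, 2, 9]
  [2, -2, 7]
A ⊗ B =
  [-8, -7, -2]
  [-1, 0, 6]
  [3, -10, -5]

Apply the min-plus product entry-by-entry:
  C[0][0] = min over k of (A[0][0] + B[0][0] = -2 + 9 = 7, A[0][1] + B[1][0] = -3 + -5 = -8, A[0][2] + B[2][0] = 9 + 2 = 11) = -8 (attained at k = 1)
  C[0][1] = min over k of (A[0][0] + B[0][1] = -2 + -5 = -7, A[0][1] + B[1][1] = -3 + 2 = -1, A[0][2] + B[2][1] = 9 + -2 = 7) = -7 (attained at k = 0)
  C[0][2] = min over k of (A[0][0] + B[0][2] = -2 + 0 = -2, A[0][1] + B[1][2] = -3 + 9 = 6, A[0][2] + B[2][2] = 9 + 7 = 16) = -2 (attained at k = 0)
  C[1][0] = min over k of (A[1][0] + B[0][0] = 6 + 9 = 15, A[1][1] + B[1][0] = 4 + -5 = -1, A[1][2] + B[2][0] = 2 + 2 = 4) = -1 (attained at k = 1)
  C[1][1] = min over k of (A[1][0] + B[0][1] = 6 + -5 = 1, A[1][1] + B[1][1] = 4 + 2 = 6, A[1][2] + B[2][1] = 2 + -2 = 0) = 0 (attained at k = 2)
  C[1][2] = min over k of (A[1][0] + B[0][2] = 6 + 0 = 6, A[1][1] + B[1][2] = 4 + 9 = 13, A[1][2] + B[2][2] = 2 + 7 = 9) = 6 (attained at k = 0)
  C[2][0] = min over k of (A[2][0] + B[0][0] = -5 + 9 = 4, A[2][1] + B[1][0] = 8 + -5 = 3, A[2][2] + B[2][0] = 6 + 2 = 8) = 3 (attained at k = 1)
  C[2][1] = min over k of (A[2][0] + B[0][1] = -5 + -5 = -10, A[2][1] + B[1][1] = 8 + 2 = 10, A[2][2] + B[2][1] = 6 + -2 = 4) = -10 (attained at k = 0)
  C[2][2] = min over k of (A[2][0] + B[0][2] = -5 + 0 = -5, A[2][1] + B[1][2] = 8 + 9 = 17, A[2][2] + B[2][2] = 6 + 7 = 13) = -5 (attained at k = 0)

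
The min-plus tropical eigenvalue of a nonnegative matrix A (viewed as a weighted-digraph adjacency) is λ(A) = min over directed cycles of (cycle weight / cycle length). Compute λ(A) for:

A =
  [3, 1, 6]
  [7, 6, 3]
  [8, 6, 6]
λ(A) = 3

Enumerate directed cycles and compute their means (weight / length). Sample:
  cycle 0 → 0: weight = 3, length = 1, mean = 3/1 ≈ 3.000
  cycle 1 → 1: weight = 6, length = 1, mean = 6/1 ≈ 6.000
  cycle 2 → 2: weight = 6, length = 1, mean = 6/1 ≈ 6.000
  cycle 0 → 1 → 0: weight = 8, length = 2, mean = 8/2 ≈ 4.000
  cycle 0 → 2 → 0: weight = 14, length = 2, mean = 14/2 ≈ 7.000
  cycle 1 → 0 → 1: weight = 8, length = 2, mean = 8/2 ≈ 4.000
Minimum mean = 3.000, attained e.g. along the cycle 0 → 0 with weight 3 and length 1. So λ(A) = 3/1 = 3.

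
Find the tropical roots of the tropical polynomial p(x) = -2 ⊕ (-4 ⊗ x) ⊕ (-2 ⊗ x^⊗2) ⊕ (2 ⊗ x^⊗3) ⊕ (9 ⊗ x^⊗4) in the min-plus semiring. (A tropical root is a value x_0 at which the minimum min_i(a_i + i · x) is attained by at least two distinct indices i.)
Roots: {-7, -4, -2, 2}

Each tropical root is a break point of the lower envelope of the lines y = a_i + i · x (there are 5 lines, with slopes 0, 1, ..., 4). Only the lines that attain the minimum somewhere contribute to roots; other lines are dominated. Here the surviving (envelope) indices are i = 4, i = 3, i = 2, i = 1, i = 0.
Intersections between consecutive envelope lines give the roots: for adjacent envelope indices i < j the intersection is x = (a_i − a_j) / (j − i). Reading off the sorted break points: {-7, -4, -2, 2}.
Verification: at each break x_0, at least two indices attain the minimum of min_i(a_i + i · x_0).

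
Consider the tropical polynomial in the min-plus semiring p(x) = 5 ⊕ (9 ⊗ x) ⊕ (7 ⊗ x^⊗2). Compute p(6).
p(6) = 5

A tropical monomial a ⊗ x^⊗i evaluates to a + i · x. Evaluating each term at x = 6:
  Term 0 contributes 5 + 0 · 6 = 5
  Term 1 contributes 9 + 1 · 6 = 15
  Term 2 contributes 7 + 2 · 6 = 19
p(6) = ⊕ of these = min[5, 15, 19] = 5.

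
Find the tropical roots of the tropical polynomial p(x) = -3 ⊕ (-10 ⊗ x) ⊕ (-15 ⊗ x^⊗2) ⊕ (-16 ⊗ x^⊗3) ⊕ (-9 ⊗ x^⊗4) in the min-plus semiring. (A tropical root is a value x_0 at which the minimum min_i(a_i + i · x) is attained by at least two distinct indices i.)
Roots: {-7, 1, 5, 7}

Each tropical root is a break point of the lower envelope of the lines y = a_i + i · x (there are 5 lines, with slopes 0, 1, ..., 4). Only the lines that attain the minimum somewhere contribute to roots; other lines are dominated. Here the surviving (envelope) indices are i = 4, i = 3, i = 2, i = 1, i = 0.
Intersections between consecutive envelope lines give the roots: for adjacent envelope indices i < j the intersection is x = (a_i − a_j) / (j − i). Reading off the sorted break points: {-7, 1, 5, 7}.
Verification: at each break x_0, at least two indices attain the minimum of min_i(a_i + i · x_0).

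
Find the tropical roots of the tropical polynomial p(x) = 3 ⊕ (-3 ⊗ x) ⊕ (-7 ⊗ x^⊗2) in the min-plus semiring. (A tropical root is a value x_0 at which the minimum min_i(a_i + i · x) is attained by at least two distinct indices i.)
Roots: {4, 6}

Each tropical root is a break point of the lower envelope of the lines y = a_i + i · x (there are 3 lines, with slopes 0, 1, ..., 2). Only the lines that attain the minimum somewhere contribute to roots; other lines are dominated. Here the surviving (envelope) indices are i = 2, i = 1, i = 0.
Intersections between consecutive envelope lines give the roots: for adjacent envelope indices i < j the intersection is x = (a_i − a_j) / (j − i). Reading off the sorted break points: {4, 6}.
Verification: at each break x_0, at least two indices attain the minimum of min_i(a_i + i · x_0).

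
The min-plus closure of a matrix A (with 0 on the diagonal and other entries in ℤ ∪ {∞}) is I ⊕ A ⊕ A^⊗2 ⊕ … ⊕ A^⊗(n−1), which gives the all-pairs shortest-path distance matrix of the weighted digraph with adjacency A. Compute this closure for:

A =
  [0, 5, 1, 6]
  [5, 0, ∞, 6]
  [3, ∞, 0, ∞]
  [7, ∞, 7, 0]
Closure =
  [0, 5, 1, 6]
  [5, 0, 6, 6]
  [3, 8, 0, 9]
  [7, 12, 7, 0]

This is the Floyd-Warshall all-pairs shortest-path computation. For each intermediate vertex k = 0, 1, …, 3, update dist[i][j] ← min(dist[i][j], dist[i][k] + dist[k][j]). The final matrix gives, for each (i, j), the minimum total weight of any directed path from i to j (possibly empty when i = j).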